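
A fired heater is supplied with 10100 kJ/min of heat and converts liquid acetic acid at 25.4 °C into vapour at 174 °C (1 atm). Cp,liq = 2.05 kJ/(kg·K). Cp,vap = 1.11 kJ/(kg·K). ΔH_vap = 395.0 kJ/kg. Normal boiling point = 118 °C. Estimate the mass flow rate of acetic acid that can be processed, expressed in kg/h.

Δh = 2.05×(118−25.4) + 395.0 + 1.11×(174−118) = 646.99 kJ/kg
Q = 10100 kJ/min = 168.33 kJ/s = 606000 kJ/h
ṁ = Q/Δh = 606000 / 646.99 = 936.65 kg/h

ṁ = 937 kg/h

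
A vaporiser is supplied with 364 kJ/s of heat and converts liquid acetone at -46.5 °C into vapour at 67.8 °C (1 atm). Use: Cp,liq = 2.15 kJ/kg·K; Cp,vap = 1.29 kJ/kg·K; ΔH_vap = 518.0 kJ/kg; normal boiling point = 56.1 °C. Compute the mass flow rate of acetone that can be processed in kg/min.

Δh = 2.15×(56.1−-46.5) + 518.0 + 1.29×(67.8−56.1) = 753.68 kJ/kg
Q = 364 kJ/s = 364 kJ/s = 21840 kJ/min
ṁ = Q/Δh = 21840 / 753.68 = 28.978 kg/min

ṁ = 29.0 kg/min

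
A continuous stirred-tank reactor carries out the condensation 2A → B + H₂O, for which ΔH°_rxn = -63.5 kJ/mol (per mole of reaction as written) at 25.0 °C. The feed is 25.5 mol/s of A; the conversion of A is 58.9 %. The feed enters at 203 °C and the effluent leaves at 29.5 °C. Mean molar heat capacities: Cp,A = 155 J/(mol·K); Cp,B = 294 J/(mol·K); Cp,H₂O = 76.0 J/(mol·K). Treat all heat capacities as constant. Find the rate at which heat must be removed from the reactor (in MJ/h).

Q_out = 4180 MJ/h

Extent of reaction ξ = 0.589 × 25.5 / 2 = 7.5097 mol/s
Reaction term: ξ·ΔH°_rxn = 7.5097 × -63.5 = -476.87 kJ/s
Sensible, feed 203→25 °C: -703.54 kJ/s
Outlet flows (mol/s): A 10.481, B 7.5097, H₂O 7.5097
Sensible, products 25→29.5 °C: 19.814 kJ/s
Q = ΔH = -1160.6 kJ/s = -1160.6 kW
Heat removed = 4178.2 MJ/h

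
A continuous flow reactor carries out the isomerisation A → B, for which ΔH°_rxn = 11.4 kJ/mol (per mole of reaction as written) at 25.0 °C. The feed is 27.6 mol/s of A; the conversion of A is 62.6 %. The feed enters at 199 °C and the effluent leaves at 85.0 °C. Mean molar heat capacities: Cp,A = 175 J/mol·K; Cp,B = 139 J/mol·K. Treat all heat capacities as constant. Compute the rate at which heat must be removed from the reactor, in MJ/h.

Q_out = 1410 MJ/h

Extent of reaction ξ = 0.626 × 27.6 = 17.278 mol/s
Reaction term: ξ·ΔH°_rxn = 17.278 × 11.4 = 196.96 kJ/s
Sensible, feed 199→25 °C: -840.42 kJ/s
Outlet flows (mol/s): A 10.322, B 17.278
Sensible, products 25→85.0 °C: 252.48 kJ/s
Q = ΔH = -390.97 kJ/s = -390.97 kW
Heat removed = 1407.5 MJ/h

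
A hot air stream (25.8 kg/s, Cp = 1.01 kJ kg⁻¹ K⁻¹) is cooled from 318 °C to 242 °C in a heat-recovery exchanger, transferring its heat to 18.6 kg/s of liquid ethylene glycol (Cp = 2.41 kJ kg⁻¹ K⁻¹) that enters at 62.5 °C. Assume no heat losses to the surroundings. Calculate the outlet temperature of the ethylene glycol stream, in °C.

T_c,out = 107 °C

Heat released by hot stream: Q = 25.8 × 1.01 × (318 − 242) = 1980.4 kJ/s
Energy balance on cold side (adiabatic exchanger): Q = ṁ_c·Cp_c·(T_c,out − T_c,in)
T_c,out = 62.5 + 1980.4/(18.6 × 2.41) = 106.68 °C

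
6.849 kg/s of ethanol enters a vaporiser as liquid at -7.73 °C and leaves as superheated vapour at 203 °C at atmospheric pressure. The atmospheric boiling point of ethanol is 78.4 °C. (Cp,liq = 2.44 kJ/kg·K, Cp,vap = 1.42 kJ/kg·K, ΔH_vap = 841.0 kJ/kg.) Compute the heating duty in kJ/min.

Q = 505000 kJ/min

liquid -7.73→78.4 °C: 210.16 kJ/kg
vaporisation at 78.4 °C: 841 kJ/kg
vapour 78.4→203 °C: 176.93 kJ/kg
Δh = 210.16 + 841 + 176.93 = 1228.1 kJ/kg
Q = ṁ·Δh = 6.849 kg/s × 1228.1 kJ/kg = 8411.2 kJ/s
|Q| = 8411.2 kW = 504670 kJ/min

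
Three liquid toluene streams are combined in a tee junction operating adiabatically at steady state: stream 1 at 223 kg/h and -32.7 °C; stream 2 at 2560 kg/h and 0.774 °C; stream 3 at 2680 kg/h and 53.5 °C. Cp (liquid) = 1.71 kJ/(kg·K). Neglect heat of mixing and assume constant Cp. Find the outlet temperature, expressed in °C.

No heat crosses the boundary, so H_out = H_in.
Σ ṁᵢCp,ᵢTᵢ = 223×1.71×-32.7 + 2560×1.71×0.774 + 2680×1.71×53.5 = 236100
Σ ṁᵢCp,ᵢ = 223×1.71 + 2560×1.71 + 2680×1.71 = 9341.7
T_out = 236100 / 9341.7 = 25.274 °C

T_out = 25.3 °C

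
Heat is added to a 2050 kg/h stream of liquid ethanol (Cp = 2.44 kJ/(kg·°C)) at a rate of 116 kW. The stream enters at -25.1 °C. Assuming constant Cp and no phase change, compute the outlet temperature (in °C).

T_out = 58.4 °C

Q = 116 kW = 417600 kJ/h
ΔT = Q/(ṁ·Cp) = 417600/(2050×2.44) = 83.487 K
T_out = -25.1 + 83.487 = 58.387 °C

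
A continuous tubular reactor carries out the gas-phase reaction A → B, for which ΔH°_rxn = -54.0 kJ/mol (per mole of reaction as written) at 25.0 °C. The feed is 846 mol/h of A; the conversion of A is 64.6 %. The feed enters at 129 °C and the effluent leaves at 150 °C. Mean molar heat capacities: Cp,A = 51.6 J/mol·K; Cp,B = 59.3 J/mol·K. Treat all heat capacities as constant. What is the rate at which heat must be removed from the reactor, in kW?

Extent of reaction ξ = 0.646 × 846 = 546.52 mol/h
Reaction term: ξ·ΔH°_rxn = 546.52 × -54.0 = -29512 kJ/h
Sensible, feed 129→25 °C: -4540 kJ/h
Outlet flows (mol/h): A 299.48, B 546.52
Sensible, products 25→150 °C: 5982.7 kJ/h
Q = ΔH = -28069 kJ/h = -7.797 kW
Heat removed = 7.797 kW

Q_out = 7.80 kW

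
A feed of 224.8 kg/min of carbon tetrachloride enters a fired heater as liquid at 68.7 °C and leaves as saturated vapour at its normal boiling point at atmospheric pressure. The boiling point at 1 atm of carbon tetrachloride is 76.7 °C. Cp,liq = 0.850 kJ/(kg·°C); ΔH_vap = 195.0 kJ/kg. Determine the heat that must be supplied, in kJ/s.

Q = 756 kJ/s

liquid 68.7→76.7 °C: 6.8 kJ/kg
vaporisation at 76.7 °C: 195 kJ/kg
Δh = 6.8 + 195 = 201.8 kJ/kg
Q = ṁ·Δh = 224.8 kg/min × 201.8 kJ/kg = 45365 kJ/min
|Q| = 756.08 kW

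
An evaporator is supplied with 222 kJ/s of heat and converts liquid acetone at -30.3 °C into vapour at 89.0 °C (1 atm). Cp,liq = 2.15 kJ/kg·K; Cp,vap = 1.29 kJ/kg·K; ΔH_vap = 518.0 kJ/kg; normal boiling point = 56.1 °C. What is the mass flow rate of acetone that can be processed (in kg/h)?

ṁ = 1070 kg/h

Δh = 2.15×(56.1−-30.3) + 518.0 + 1.29×(89.0−56.1) = 746.2 kJ/kg
Q = 222 kJ/s = 222 kJ/s = 799200 kJ/h
ṁ = Q/Δh = 799200 / 746.2 = 1071 kg/h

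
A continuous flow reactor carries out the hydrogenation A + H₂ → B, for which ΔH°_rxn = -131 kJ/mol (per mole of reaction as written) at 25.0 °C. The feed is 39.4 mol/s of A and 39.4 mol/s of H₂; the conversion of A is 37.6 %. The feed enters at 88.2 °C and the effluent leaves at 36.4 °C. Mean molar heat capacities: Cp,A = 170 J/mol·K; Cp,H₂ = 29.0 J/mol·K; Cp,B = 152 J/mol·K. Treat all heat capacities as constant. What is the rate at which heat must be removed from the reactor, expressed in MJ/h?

Extent of reaction ξ = 0.376 × 39.4 = 14.814 mol/s
Reaction term: ξ·ΔH°_rxn = 14.814 × -131 = -1940.7 kJ/s
Sensible, feed 88.2→25 °C: -495.53 kJ/s
Outlet flows (mol/s): A 24.586, H₂ 24.586, B 14.814
Sensible, products 25→36.4 °C: 81.445 kJ/s
Q = ΔH = -2354.8 kJ/s = -2354.8 kW
Heat removed = 8477.2 MJ/h

Q_out = 8480 MJ/h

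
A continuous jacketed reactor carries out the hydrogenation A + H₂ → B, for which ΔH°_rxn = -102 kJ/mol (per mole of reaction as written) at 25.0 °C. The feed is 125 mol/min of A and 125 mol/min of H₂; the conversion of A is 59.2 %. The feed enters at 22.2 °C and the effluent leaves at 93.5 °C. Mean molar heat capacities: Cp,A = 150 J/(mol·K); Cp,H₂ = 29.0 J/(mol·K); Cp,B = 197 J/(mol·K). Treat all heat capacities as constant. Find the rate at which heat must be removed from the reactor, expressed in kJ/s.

Q_out = 97.7 kJ/s

Extent of reaction ξ = 0.592 × 125 = 74 mol/min
Reaction term: ξ·ΔH°_rxn = 74 × -102 = -7548 kJ/min
Sensible, feed 22.2→25 °C: 62.65 kJ/min
Outlet flows (mol/min): A 51, H₂ 51, B 74
Sensible, products 25→93.5 °C: 1623.9 kJ/min
Q = ΔH = -5861.4 kJ/min = -97.69 kW
Heat removed = 97.69 kJ/s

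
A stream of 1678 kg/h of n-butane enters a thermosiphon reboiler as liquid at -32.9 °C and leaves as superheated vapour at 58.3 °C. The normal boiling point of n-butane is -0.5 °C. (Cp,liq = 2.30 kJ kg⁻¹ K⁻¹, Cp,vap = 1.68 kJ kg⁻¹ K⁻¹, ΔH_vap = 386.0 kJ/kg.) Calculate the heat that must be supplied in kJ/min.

liquid -32.9→-0.5 °C: 74.52 kJ/kg
vaporisation at -0.5 °C: 386 kJ/kg
vapour -0.5→58.3 °C: 98.784 kJ/kg
Δh = 74.52 + 386 + 98.784 = 559.3 kJ/kg
Q = ṁ·Δh = 1678 kg/h × 559.3 kJ/kg = 938510 kJ/h
|Q| = 260.7 kW = 15642 kJ/min

Q = 15600 kJ/min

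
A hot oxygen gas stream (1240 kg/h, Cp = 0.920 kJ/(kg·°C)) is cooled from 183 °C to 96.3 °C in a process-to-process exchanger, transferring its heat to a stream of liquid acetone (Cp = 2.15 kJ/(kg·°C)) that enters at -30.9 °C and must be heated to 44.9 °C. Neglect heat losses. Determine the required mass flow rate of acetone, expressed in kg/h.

Heat released by hot stream: Q = 1240 × 0.920 × (183 − 96.3) = 98907 kJ/h
Energy balance on cold side (adiabatic exchanger): Q = ṁ_c·Cp_c·(T_c,out − T_c,in)
ṁ_c = 98907 / [2.15 × (44.9 − -30.9)] = 606.91 kg/h

ṁ_c = 607 kg/h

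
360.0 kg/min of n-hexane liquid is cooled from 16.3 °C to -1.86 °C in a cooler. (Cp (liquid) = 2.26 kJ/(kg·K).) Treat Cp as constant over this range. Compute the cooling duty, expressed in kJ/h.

Q_c = 886000 kJ/h

Q = ṁ·Cp·ΔT = 360.0 × 2.26 × (-1.86 − 16.3) = -14775 kJ/min
Converting: 14775 / 60 s = 246.25 kW
Cooling duty = 886500 kJ/h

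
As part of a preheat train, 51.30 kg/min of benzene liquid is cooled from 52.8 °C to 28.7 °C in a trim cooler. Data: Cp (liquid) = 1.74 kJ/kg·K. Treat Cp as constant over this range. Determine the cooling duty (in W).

Q = ṁ·Cp·ΔT = 51.30 × 1.74 × (28.7 − 52.8) = -2151.2 kJ/min
Converting: 2151.2 / 60 s = 35.854 kW
Cooling duty = 35854 W

Q_c = 35900 W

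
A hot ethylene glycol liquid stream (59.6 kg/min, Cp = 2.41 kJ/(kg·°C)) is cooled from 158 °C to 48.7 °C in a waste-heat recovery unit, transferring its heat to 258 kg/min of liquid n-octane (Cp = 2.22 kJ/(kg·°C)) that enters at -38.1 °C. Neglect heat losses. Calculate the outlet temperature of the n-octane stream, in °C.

Heat released by hot stream: Q = 59.6 × 2.41 × (158 − 48.7) = 15699 kJ/min
Energy balance on cold side (adiabatic exchanger): Q = ṁ_c·Cp_c·(T_c,out − T_c,in)
T_c,out = -38.1 + 15699/(258 × 2.22) = -10.69 °C

T_c,out = -10.7 °C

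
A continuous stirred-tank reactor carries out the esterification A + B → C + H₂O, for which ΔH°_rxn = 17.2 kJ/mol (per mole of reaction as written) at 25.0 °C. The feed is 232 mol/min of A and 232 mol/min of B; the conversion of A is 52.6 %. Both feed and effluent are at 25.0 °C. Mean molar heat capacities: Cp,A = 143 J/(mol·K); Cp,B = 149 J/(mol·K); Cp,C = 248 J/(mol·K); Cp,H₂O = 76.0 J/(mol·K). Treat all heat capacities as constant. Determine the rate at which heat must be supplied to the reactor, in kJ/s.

Q_in = 35.0 kJ/s

Extent of reaction ξ = 0.526 × 232 = 122.03 mol/min
Reaction term: ξ·ΔH°_rxn = 122.03 × 17.2 = 2099 kJ/min
Q = ΔH = 2099 kJ/min = 34.983 kW
Heat supplied = 34.983 kJ/s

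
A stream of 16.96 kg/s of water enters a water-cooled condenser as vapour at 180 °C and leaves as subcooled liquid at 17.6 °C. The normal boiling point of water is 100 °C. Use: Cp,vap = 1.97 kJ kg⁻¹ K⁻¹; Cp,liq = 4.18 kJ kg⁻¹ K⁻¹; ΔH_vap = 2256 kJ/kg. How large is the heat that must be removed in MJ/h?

vapour 180→100 °C: -157.6 kJ/kg
condensation at 100 °C: -2256 kJ/kg
liquid 100→17.6 °C: -344.43 kJ/kg
Δh = -157.6 + -2256 + -344.43 = -2758 kJ/kg
Q = ṁ·Δh = 16.96 kg/s × -2758 kJ/kg = -46776 kJ/s
|Q| = 46776 kW = 168390 MJ/h

Q_c = 168000 MJ/h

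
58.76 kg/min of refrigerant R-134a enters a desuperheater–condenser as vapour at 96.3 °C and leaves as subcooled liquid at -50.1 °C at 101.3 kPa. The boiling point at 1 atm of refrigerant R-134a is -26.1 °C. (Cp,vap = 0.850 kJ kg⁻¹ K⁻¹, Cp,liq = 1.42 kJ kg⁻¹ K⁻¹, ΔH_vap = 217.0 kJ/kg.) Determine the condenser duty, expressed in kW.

Q_c = 348 kW

vapour 96.3→-26.1 °C: -104.04 kJ/kg
condensation at -26.1 °C: -217 kJ/kg
liquid -26.1→-50.1 °C: -34.08 kJ/kg
Δh = -104.04 + -217 + -34.08 = -355.12 kJ/kg
Q = ṁ·Δh = 58.76 kg/min × -355.12 kJ/kg = -20867 kJ/min
|Q| = 347.78 kW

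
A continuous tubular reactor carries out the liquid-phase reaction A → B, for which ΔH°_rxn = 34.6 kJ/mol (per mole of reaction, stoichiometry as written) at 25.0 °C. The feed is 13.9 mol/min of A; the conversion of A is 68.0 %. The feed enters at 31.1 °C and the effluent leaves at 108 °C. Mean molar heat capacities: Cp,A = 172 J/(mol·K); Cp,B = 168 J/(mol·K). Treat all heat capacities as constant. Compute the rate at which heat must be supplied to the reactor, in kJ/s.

Q_in = 8.46 kJ/s

Extent of reaction ξ = 0.680 × 13.9 = 9.452 mol/min
Reaction term: ξ·ΔH°_rxn = 9.452 × 34.6 = 327.04 kJ/min
Sensible, feed 31.1→25 °C: -14.584 kJ/min
Outlet flows (mol/min): A 4.448, B 9.452
Sensible, products 25→108 °C: 195.3 kJ/min
Q = ΔH = 507.75 kJ/min = 8.4626 kW
Heat supplied = 8.4626 kJ/s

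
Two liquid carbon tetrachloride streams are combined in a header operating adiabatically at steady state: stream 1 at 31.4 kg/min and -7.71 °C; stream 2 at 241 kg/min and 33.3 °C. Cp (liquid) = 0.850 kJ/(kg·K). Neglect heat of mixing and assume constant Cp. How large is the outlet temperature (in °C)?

T_out = 28.6 °C

Adiabatic, steady state ⇒ Σ ṁᵢCp,ᵢ(T_out − Tᵢ) = 0
Σ ṁᵢCp,ᵢTᵢ = 31.4×0.850×-7.71 + 241×0.850×33.3 = 6615.7
Σ ṁᵢCp,ᵢ = 31.4×0.850 + 241×0.850 = 231.54
T_out = 6615.7 / 231.54 = 28.573 °C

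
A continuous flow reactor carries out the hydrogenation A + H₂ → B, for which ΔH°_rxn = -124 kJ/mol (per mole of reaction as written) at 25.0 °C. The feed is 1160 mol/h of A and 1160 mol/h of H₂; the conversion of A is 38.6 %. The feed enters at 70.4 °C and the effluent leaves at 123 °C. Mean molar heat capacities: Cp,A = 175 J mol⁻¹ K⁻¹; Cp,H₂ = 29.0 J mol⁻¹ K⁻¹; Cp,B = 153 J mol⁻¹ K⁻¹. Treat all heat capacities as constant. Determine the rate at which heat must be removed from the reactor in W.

Extent of reaction ξ = 0.386 × 1160 = 447.76 mol/h
Reaction term: ξ·ΔH°_rxn = 447.76 × -124 = -55522 kJ/h
Sensible, feed 70.4→25 °C: -10743 kJ/h
Outlet flows (mol/h): A 712.24, H₂ 712.24, B 447.76
Sensible, products 25→123 °C: 20953 kJ/h
Q = ΔH = -45313 kJ/h = -12.587 kW
Heat removed = 12587 W

Q_out = 12600 W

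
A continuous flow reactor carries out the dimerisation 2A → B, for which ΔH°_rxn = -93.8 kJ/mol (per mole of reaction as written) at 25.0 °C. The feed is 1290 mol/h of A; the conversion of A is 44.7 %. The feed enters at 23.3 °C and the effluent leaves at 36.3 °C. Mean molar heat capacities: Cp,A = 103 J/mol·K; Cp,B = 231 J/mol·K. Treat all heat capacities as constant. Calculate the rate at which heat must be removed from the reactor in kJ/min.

Q_out = 421 kJ/min

Extent of reaction ξ = 0.447 × 1290 / 2 = 288.31 mol/h
Reaction term: ξ·ΔH°_rxn = 288.31 × -93.8 = -27044 kJ/h
Sensible, feed 23.3→25 °C: 225.88 kJ/h
Outlet flows (mol/h): A 713.37, B 288.31
Sensible, products 25→36.3 °C: 1582.9 kJ/h
Q = ΔH = -25235 kJ/h = -7.0098 kW
Heat removed = 420.59 kJ/min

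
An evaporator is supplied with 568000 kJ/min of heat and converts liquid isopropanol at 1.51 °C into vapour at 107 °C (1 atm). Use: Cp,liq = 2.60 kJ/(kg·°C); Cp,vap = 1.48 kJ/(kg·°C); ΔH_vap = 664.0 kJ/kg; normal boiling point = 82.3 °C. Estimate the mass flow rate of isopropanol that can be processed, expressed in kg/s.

Δh = 2.60×(82.3−1.51) + 664.0 + 1.48×(107−82.3) = 910.61 kJ/kg
Q = 568000 kJ/min = 9466.7 kJ/s = 9466.7 kJ/s
ṁ = Q/Δh = 9466.7 / 910.61 = 10.396 kg/s

ṁ = 10.4 kg/s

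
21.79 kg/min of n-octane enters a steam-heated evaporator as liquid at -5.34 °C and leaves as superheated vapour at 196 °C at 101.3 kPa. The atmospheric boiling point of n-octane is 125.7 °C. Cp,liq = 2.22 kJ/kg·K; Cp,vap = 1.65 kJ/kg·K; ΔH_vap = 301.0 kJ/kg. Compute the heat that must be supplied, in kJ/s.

liquid -5.34→125.7 °C: 290.91 kJ/kg
vaporisation at 125.7 °C: 301 kJ/kg
vapour 125.7→196 °C: 115.99 kJ/kg
Δh = 290.91 + 301 + 115.99 = 707.9 kJ/kg
Q = ṁ·Δh = 21.79 kg/min × 707.9 kJ/kg = 15425 kJ/min
|Q| = 257.09 kW

Q = 257 kJ/s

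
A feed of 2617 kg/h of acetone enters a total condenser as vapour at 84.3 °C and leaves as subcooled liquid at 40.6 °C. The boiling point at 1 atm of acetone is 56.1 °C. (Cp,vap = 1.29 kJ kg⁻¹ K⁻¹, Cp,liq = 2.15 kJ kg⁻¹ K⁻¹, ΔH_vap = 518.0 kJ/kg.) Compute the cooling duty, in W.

vapour 84.3→56.1 °C: -36.378 kJ/kg
condensation at 56.1 °C: -518 kJ/kg
liquid 56.1→40.6 °C: -33.325 kJ/kg
Δh = -36.378 + -518 + -33.325 = -587.7 kJ/kg
Q = ṁ·Δh = 2617 kg/h × -587.7 kJ/kg = -1.538e+06 kJ/h
|Q| = 427.23 kW = 427230 W

Q_c = 427000 W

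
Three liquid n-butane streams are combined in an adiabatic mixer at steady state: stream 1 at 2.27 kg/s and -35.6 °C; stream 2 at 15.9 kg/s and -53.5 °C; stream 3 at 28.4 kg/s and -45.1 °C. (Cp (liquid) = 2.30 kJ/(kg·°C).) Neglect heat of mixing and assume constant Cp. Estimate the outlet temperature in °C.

Energy balance with Q = 0: Σ ṁᵢCp,ᵢ(T_out − Tᵢ) = 0
T_out = Σ ṁᵢCp,ᵢTᵢ / Σ ṁᵢCp,ᵢ
      = -5088.3 / 107.11 = -47.505 °C

T_out = -47.5 °C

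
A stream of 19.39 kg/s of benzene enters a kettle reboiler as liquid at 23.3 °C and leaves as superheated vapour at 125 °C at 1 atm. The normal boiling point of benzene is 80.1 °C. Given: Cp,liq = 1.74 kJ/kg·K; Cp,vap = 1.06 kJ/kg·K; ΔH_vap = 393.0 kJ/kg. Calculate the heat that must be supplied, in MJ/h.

Q = 37700 MJ/h

liquid 23.3→80.1 °C: 98.832 kJ/kg
vaporisation at 80.1 °C: 393 kJ/kg
vapour 80.1→125 °C: 47.594 kJ/kg
Δh = 98.832 + 393 + 47.594 = 539.43 kJ/kg
Q = ṁ·Δh = 19.39 kg/s × 539.43 kJ/kg = 10459 kJ/s
|Q| = 10459 kW = 37654 MJ/h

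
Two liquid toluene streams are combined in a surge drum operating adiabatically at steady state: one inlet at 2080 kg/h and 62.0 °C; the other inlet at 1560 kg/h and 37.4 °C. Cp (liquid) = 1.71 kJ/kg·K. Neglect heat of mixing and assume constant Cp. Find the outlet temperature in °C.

No heat crosses the boundary, so H_out = H_in.
Σ ṁᵢCp,ᵢTᵢ = 2080×1.71×62.0 + 1560×1.71×37.4 = 320290
Σ ṁᵢCp,ᵢ = 2080×1.71 + 1560×1.71 = 6224.4
T_out = 320290 / 6224.4 = 51.457 °C

T_out = 51.5 °C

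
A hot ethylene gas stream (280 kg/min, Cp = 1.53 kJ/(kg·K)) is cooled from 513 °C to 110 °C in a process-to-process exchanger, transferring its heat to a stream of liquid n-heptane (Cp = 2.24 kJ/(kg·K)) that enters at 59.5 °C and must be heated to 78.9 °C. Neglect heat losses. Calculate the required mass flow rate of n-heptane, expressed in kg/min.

ṁ_c = 3970 kg/min

Heat released by hot stream: Q = 280 × 1.53 × (513 − 110) = 172650 kJ/min
Energy balance on cold side (adiabatic exchanger): Q = ṁ_c·Cp_c·(T_c,out − T_c,in)
ṁ_c = 172650 / [2.24 × (78.9 − 59.5)] = 3972.9 kg/min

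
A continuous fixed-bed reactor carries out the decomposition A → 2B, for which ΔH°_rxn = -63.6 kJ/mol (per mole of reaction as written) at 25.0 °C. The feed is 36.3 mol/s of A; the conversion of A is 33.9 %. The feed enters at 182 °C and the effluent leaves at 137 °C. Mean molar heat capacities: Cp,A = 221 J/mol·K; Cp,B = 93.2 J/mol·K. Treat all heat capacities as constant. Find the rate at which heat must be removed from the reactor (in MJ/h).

Q_out = 4290 MJ/h

Extent of reaction ξ = 0.339 × 36.3 = 12.306 mol/s
Reaction term: ξ·ΔH°_rxn = 12.306 × -63.6 = -782.64 kJ/s
Sensible, feed 182→25 °C: -1259.5 kJ/s
Outlet flows (mol/s): A 23.994, B 24.611
Sensible, products 25→137 °C: 850.81 kJ/s
Q = ΔH = -1191.3 kJ/s = -1191.3 kW
Heat removed = 4288.8 MJ/h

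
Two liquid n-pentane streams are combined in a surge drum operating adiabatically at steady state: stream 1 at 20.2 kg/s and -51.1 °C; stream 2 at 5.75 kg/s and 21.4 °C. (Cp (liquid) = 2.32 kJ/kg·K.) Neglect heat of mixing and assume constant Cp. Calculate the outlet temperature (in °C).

Adiabatic, steady state ⇒ Σ ṁᵢCp,ᵢ(T_out − Tᵢ) = 0
Σ ṁᵢCp,ᵢTᵢ = 20.2×2.32×-51.1 + 5.75×2.32×21.4 = -2109.3
Σ ṁᵢCp,ᵢ = 20.2×2.32 + 5.75×2.32 = 60.204
T_out = -2109.3 / 60.204 = -35.035 °C

T_out = -35.0 °C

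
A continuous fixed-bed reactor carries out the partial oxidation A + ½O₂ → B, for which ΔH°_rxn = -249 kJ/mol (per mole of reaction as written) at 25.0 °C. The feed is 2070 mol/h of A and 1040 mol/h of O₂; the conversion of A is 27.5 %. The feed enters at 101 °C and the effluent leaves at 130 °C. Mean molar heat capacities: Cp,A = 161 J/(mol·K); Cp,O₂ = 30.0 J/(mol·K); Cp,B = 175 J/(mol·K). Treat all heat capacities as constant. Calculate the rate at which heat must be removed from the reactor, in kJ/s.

Q_out = 36.5 kJ/s

Extent of reaction ξ = 0.275 × 2070 = 569.25 mol/h
Reaction term: ξ·ΔH°_rxn = 569.25 × -249 = -141740 kJ/h
Sensible, feed 101→25 °C: -27700 kJ/h
Outlet flows (mol/h): A 1500.8, O₂ 755.38, B 569.25
Sensible, products 25→130 °C: 38210 kJ/h
Q = ΔH = -131230 kJ/h = -36.454 kW
Heat removed = 36.454 kJ/s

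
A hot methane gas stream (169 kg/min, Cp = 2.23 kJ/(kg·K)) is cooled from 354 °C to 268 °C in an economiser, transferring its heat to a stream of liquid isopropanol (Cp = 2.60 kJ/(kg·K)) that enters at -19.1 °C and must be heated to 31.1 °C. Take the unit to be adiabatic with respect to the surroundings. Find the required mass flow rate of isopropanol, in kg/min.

ṁ_c = 248 kg/min

Heat released by hot stream: Q = 169 × 2.23 × (354 − 268) = 32411 kJ/min
Energy balance on cold side (adiabatic exchanger): Q = ṁ_c·Cp_c·(T_c,out − T_c,in)
ṁ_c = 32411 / [2.60 × (31.1 − -19.1)] = 248.32 kg/min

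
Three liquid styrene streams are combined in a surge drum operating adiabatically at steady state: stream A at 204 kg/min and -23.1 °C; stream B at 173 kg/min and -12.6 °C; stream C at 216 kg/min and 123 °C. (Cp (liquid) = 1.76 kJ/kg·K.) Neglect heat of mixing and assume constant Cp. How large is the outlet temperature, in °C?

T_out = 33.2 °C

No heat crosses the boundary, so H_out = H_in.
Σ ṁᵢCp,ᵢTᵢ = 204×1.76×-23.1 + 173×1.76×-12.6 + 216×1.76×123 = 34629
Σ ṁᵢCp,ᵢ = 204×1.76 + 173×1.76 + 216×1.76 = 1043.7
T_out = 34629 / 1043.7 = 33.18 °C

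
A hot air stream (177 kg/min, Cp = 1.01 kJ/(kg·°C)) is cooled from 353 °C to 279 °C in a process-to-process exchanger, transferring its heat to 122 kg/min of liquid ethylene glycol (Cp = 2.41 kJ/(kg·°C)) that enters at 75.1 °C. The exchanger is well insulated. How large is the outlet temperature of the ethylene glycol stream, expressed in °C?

Heat released by hot stream: Q = 177 × 1.01 × (353 − 279) = 13229 kJ/min
Energy balance on cold side (adiabatic exchanger): Q = ṁ_c·Cp_c·(T_c,out − T_c,in)
T_c,out = 75.1 + 13229/(122 × 2.41) = 120.09 °C

T_c,out = 120 °C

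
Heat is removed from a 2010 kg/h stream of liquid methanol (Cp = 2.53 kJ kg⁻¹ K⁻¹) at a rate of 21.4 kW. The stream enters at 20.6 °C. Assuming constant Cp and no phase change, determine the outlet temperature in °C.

Q = 21.4 kW = 77040 kJ/h
ΔT = Q/(ṁ·Cp) = 77040/(2010×2.53) = 15.15 K
T_out = 20.6 − 15.15 = 5.4505 °C

T_out = 5.45 °C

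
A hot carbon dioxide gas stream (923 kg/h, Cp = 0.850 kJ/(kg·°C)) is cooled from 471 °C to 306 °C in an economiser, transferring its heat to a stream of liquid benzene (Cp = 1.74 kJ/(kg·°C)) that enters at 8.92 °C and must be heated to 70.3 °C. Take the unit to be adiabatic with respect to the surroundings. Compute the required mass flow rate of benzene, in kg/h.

ṁ_c = 1210 kg/h

Heat released by hot stream: Q = 923 × 0.850 × (471 − 306) = 129450 kJ/h
Energy balance on cold side (adiabatic exchanger): Q = ṁ_c·Cp_c·(T_c,out − T_c,in)
ṁ_c = 129450 / [1.74 × (70.3 − 8.92)] = 1212.1 kg/h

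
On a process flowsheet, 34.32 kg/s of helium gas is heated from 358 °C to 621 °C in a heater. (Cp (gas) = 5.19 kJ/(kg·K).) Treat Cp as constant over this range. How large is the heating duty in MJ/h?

Q = ṁ·Cp·ΔT = 34.32 × 5.19 × (621 − 358) = 46846 kJ/s
Heating duty = 168640 MJ/h

Q = 169000 MJ/h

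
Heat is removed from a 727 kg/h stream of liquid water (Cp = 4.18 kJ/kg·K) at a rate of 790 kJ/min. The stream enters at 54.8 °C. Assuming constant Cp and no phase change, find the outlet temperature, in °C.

T_out = 39.2 °C

Q = 790 kJ/min = 47400 kJ/h
ΔT = Q/(ṁ·Cp) = 47400/(727×4.18) = 15.598 K
T_out = 54.8 − 15.598 = 39.202 °C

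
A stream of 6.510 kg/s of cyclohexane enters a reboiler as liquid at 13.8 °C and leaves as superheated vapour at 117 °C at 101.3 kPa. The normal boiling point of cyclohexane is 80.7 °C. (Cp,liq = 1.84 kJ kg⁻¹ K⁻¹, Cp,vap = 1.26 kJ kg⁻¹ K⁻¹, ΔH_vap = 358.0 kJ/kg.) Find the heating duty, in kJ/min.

Q = 206000 kJ/min

liquid 13.8→80.7 °C: 123.1 kJ/kg
vaporisation at 80.7 °C: 358 kJ/kg
vapour 80.7→117 °C: 45.738 kJ/kg
Δh = 123.1 + 358 + 45.738 = 526.83 kJ/kg
Q = ṁ·Δh = 6.510 kg/s × 526.83 kJ/kg = 3429.7 kJ/s
|Q| = 3429.7 kW = 205780 kJ/min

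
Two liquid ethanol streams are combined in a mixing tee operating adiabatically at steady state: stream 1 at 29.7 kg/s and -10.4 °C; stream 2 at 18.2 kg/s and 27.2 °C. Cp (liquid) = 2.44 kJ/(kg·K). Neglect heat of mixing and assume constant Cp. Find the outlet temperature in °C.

Energy balance with Q = 0: Σ ṁᵢCp,ᵢ(T_out − Tᵢ) = 0
Σ ṁᵢCp,ᵢTᵢ = 29.7×2.44×-10.4 + 18.2×2.44×27.2 = 454.23
Σ ṁᵢCp,ᵢ = 29.7×2.44 + 18.2×2.44 = 116.88
T_out = 454.23 / 116.88 = 3.8864 °C

T_out = 3.89 °C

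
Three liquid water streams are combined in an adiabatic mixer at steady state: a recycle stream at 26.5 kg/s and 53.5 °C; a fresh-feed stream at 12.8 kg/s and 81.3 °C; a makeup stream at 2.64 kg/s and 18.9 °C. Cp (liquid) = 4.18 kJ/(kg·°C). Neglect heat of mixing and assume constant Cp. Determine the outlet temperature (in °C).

Energy balance with Q = 0: Σ ṁᵢCp,ᵢ(T_out − Tᵢ) = 0
T_out = Σ ṁᵢCp,ᵢTᵢ / Σ ṁᵢCp,ᵢ
      = 10485 / 175.31 = 59.807 °C

T_out = 59.8 °C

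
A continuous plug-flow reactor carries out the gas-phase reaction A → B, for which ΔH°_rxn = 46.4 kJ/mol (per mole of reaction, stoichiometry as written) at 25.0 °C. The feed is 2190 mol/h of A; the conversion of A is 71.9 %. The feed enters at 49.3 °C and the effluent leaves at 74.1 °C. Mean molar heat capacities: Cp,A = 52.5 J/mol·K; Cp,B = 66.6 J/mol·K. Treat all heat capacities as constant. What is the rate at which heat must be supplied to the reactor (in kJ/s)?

Extent of reaction ξ = 0.719 × 2190 = 1574.6 mol/h
Reaction term: ξ·ΔH°_rxn = 1574.6 × 46.4 = 73062 kJ/h
Sensible, feed 49.3→25 °C: -2793.9 kJ/h
Outlet flows (mol/h): A 615.39, B 1574.6
Sensible, products 25→74.1 °C: 6735.4 kJ/h
Q = ΔH = 77003 kJ/h = 21.39 kW
Heat supplied = 21.39 kJ/s

Q_in = 21.4 kJ/s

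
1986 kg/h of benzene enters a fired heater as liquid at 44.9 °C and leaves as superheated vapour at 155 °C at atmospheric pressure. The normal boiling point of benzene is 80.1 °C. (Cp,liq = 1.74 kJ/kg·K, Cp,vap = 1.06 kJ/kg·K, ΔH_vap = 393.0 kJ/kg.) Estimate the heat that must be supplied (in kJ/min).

Q = 17700 kJ/min

liquid 44.9→80.1 °C: 61.248 kJ/kg
vaporisation at 80.1 °C: 393 kJ/kg
vapour 80.1→155 °C: 79.394 kJ/kg
Δh = 61.248 + 393 + 79.394 = 533.64 kJ/kg
Q = ṁ·Δh = 1986 kg/h × 533.64 kJ/kg = 1.0598e+06 kJ/h
|Q| = 294.39 kW = 17664 kJ/min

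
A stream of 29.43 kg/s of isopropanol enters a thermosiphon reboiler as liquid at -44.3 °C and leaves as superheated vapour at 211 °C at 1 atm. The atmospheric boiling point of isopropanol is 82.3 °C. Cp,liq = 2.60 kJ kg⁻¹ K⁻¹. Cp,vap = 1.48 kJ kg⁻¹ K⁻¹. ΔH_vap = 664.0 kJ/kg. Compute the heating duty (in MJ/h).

Q = 125000 MJ/h

liquid -44.3→82.3 °C: 329.16 kJ/kg
vaporisation at 82.3 °C: 664 kJ/kg
vapour 82.3→211 °C: 190.48 kJ/kg
Δh = 329.16 + 664 + 190.48 = 1183.6 kJ/kg
Q = ṁ·Δh = 29.43 kg/s × 1183.6 kJ/kg = 34834 kJ/s
|Q| = 34834 kW = 125400 MJ/h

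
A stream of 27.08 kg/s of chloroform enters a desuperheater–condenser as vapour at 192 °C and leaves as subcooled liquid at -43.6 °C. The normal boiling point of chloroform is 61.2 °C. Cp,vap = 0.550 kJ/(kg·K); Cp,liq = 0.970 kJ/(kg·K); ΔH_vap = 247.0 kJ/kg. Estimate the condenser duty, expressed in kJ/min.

vapour 192→61.2 °C: -71.94 kJ/kg
condensation at 61.2 °C: -247 kJ/kg
liquid 61.2→-43.6 °C: -101.66 kJ/kg
Δh = -71.94 + -247 + -101.66 = -420.6 kJ/kg
Q = ṁ·Δh = 27.08 kg/s × -420.6 kJ/kg = -11390 kJ/s
|Q| = 11390 kW = 683380 kJ/min

Q_c = 683000 kJ/min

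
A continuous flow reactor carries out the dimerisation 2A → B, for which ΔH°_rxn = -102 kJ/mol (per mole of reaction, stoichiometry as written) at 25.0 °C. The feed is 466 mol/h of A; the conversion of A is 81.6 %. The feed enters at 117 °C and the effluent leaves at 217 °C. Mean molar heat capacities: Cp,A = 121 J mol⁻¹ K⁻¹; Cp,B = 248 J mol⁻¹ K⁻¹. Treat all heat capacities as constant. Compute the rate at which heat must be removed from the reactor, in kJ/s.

Extent of reaction ξ = 0.816 × 466 / 2 = 190.13 mol/h
Reaction term: ξ·ΔH°_rxn = 190.13 × -102 = -19393 kJ/h
Sensible, feed 117→25 °C: -5187.5 kJ/h
Outlet flows (mol/h): A 85.744, B 190.13
Sensible, products 25→217 °C: 11045 kJ/h
Q = ΔH = -13535 kJ/h = -3.7598 kW
Heat removed = 3.7598 kJ/s

Q_out = 3.76 kJ/s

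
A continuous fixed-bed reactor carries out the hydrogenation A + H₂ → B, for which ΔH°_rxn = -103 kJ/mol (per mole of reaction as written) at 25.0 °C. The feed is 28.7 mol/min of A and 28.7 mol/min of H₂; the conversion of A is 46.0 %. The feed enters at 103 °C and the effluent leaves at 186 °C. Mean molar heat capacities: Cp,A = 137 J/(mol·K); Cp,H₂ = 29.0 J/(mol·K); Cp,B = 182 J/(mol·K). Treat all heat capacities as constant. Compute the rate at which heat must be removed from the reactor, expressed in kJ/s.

Extent of reaction ξ = 0.460 × 28.7 = 13.202 mol/min
Reaction term: ξ·ΔH°_rxn = 13.202 × -103 = -1359.8 kJ/min
Sensible, feed 103→25 °C: -371.61 kJ/min
Outlet flows (mol/min): A 15.498, H₂ 15.498, B 13.202
Sensible, products 25→186 °C: 801.04 kJ/min
Q = ΔH = -930.37 kJ/min = -15.506 kW
Heat removed = 15.506 kJ/s

Q_out = 15.5 kJ/s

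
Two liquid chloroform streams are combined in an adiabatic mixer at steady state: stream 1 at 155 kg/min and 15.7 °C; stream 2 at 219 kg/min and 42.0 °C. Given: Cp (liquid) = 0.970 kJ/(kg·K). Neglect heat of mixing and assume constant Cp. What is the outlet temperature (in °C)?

T_out = 31.1 °C

Adiabatic, steady state ⇒ Σ ṁᵢCp,ᵢ(T_out − Tᵢ) = 0
Σ ṁᵢCp,ᵢTᵢ = 155×0.970×15.7 + 219×0.970×42.0 = 11283
Σ ṁᵢCp,ᵢ = 155×0.970 + 219×0.970 = 362.78
T_out = 11283 / 362.78 = 31.1 °C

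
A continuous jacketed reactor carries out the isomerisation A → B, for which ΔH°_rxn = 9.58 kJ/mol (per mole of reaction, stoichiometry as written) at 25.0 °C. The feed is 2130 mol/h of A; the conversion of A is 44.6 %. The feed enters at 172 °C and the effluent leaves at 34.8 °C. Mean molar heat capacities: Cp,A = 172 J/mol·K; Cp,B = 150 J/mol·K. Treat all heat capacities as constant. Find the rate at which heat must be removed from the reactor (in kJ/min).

Q_out = 689 kJ/min

Extent of reaction ξ = 0.446 × 2130 = 949.98 mol/h
Reaction term: ξ·ΔH°_rxn = 949.98 × 9.58 = 9100.8 kJ/h
Sensible, feed 172→25 °C: -53855 kJ/h
Outlet flows (mol/h): A 1180, B 949.98
Sensible, products 25→34.8 °C: 3385.5 kJ/h
Q = ΔH = -41369 kJ/h = -11.491 kW
Heat removed = 689.48 kJ/min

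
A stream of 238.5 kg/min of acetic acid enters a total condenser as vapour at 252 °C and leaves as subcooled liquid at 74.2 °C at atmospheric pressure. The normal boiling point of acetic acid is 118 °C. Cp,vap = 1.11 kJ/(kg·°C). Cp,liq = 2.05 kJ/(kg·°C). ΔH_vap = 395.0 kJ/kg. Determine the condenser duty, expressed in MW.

vapour 252→118 °C: -148.74 kJ/kg
condensation at 118 °C: -395 kJ/kg
liquid 118→74.2 °C: -89.79 kJ/kg
Δh = -148.74 + -395 + -89.79 = -633.53 kJ/kg
Q = ṁ·Δh = 238.5 kg/min × -633.53 kJ/kg = -151100 kJ/min
|Q| = 2518.3 kW = 2.5183 MW

Q_c = 2.52 MW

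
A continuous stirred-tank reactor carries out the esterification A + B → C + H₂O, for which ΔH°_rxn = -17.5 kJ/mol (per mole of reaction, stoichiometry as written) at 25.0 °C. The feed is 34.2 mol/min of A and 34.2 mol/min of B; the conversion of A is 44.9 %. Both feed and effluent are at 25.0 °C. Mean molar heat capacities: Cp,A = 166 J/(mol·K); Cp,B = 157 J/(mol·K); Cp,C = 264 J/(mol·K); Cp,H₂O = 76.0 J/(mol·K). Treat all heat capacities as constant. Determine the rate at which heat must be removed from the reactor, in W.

Extent of reaction ξ = 0.449 × 34.2 = 15.356 mol/min
Reaction term: ξ·ΔH°_rxn = 15.356 × -17.5 = -268.73 kJ/min
Q = ΔH = -268.73 kJ/min = -4.4788 kW
Heat removed = 4478.8 W

Q_out = 4480 W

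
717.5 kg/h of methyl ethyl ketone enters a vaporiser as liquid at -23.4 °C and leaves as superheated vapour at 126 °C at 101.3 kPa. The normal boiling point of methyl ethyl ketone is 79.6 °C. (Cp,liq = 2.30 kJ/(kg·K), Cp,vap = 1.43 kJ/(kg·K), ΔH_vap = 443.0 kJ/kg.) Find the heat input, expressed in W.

liquid -23.4→79.6 °C: 236.9 kJ/kg
vaporisation at 79.6 °C: 443 kJ/kg
vapour 79.6→126 °C: 66.352 kJ/kg
Δh = 236.9 + 443 + 66.352 = 746.25 kJ/kg
Q = ṁ·Δh = 717.5 kg/h × 746.25 kJ/kg = 535440 kJ/h
|Q| = 148.73 kW = 148730 W

Q = 149000 W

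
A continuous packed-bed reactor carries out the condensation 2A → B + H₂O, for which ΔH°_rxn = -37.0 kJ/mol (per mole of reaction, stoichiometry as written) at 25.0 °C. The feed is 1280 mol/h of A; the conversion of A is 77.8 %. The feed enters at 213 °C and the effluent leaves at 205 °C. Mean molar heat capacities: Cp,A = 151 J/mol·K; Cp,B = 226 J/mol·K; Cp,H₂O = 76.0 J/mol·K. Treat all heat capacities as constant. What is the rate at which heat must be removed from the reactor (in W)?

Extent of reaction ξ = 0.778 × 1280 / 2 = 497.92 mol/h
Reaction term: ξ·ΔH°_rxn = 497.92 × -37.0 = -18423 kJ/h
Sensible, feed 213→25 °C: -36337 kJ/h
Outlet flows (mol/h): A 284.16, B 497.92, H₂O 497.92
Sensible, products 25→205 °C: 34790 kJ/h
Q = ΔH = -19969 kJ/h = -5.547 kW
Heat removed = 5547 W

Q_out = 5550 W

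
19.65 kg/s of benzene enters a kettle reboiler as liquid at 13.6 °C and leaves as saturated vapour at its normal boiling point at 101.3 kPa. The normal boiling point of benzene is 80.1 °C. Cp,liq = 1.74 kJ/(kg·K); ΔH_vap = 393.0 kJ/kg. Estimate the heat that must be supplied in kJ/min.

Q = 600000 kJ/min

liquid 13.6→80.1 °C: 115.71 kJ/kg
vaporisation at 80.1 °C: 393 kJ/kg
Δh = 115.71 + 393 = 508.71 kJ/kg
Q = ṁ·Δh = 19.65 kg/s × 508.71 kJ/kg = 9996.2 kJ/s
|Q| = 9996.2 kW = 599770 kJ/min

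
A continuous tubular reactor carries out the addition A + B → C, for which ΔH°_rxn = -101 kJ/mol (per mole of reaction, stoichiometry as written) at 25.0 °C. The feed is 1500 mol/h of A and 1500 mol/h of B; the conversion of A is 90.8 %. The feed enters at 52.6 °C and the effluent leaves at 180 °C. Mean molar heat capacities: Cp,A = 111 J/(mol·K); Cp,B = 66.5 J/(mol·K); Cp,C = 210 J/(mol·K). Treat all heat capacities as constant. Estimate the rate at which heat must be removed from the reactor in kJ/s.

Extent of reaction ξ = 0.908 × 1500 = 1362 mol/h
Reaction term: ξ·ΔH°_rxn = 1362 × -101 = -137560 kJ/h
Sensible, feed 52.6→25 °C: -7348.5 kJ/h
Outlet flows (mol/h): A 138, B 138, C 1362
Sensible, products 25→180 °C: 48130 kJ/h
Q = ΔH = -96781 kJ/h = -26.884 kW
Heat removed = 26.884 kJ/s

Q_out = 26.9 kJ/s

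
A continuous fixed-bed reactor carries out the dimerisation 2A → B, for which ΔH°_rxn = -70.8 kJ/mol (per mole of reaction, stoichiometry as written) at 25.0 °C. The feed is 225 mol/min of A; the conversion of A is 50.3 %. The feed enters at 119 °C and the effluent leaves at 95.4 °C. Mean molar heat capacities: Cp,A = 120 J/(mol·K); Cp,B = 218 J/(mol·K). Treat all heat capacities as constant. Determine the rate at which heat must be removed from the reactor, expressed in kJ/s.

Extent of reaction ξ = 0.503 × 225 / 2 = 56.587 mol/min
Reaction term: ξ·ΔH°_rxn = 56.587 × -70.8 = -4006.4 kJ/min
Sensible, feed 119→25 °C: -2538 kJ/min
Outlet flows (mol/min): A 111.83, B 56.587
Sensible, products 25→95.4 °C: 1813.2 kJ/min
Q = ΔH = -4731.2 kJ/min = -78.854 kW
Heat removed = 78.854 kJ/s

Q_out = 78.9 kJ/s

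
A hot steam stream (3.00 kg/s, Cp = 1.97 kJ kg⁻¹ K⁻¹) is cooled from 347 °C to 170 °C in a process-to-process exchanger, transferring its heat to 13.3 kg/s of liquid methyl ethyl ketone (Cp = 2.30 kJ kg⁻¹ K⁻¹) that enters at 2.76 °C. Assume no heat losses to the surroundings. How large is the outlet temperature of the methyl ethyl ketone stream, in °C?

Heat released by hot stream: Q = 3.00 × 1.97 × (347 − 170) = 1046.1 kJ/s
Energy balance on cold side (adiabatic exchanger): Q = ṁ_c·Cp_c·(T_c,out − T_c,in)
T_c,out = 2.76 + 1046.1/(13.3 × 2.30) = 36.956 °C

T_c,out = 37.0 °C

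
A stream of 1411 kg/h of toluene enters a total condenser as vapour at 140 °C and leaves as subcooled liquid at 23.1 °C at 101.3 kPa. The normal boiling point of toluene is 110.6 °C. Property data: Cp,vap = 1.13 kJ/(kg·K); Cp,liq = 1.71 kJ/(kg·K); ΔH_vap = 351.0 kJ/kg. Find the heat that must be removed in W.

vapour 140→110.6 °C: -33.222 kJ/kg
condensation at 110.6 °C: -351 kJ/kg
liquid 110.6→23.1 °C: -149.62 kJ/kg
Δh = -33.222 + -351 + -149.62 = -533.85 kJ/kg
Q = ṁ·Δh = 1411 kg/h × -533.85 kJ/kg = -753260 kJ/h
|Q| = 209.24 kW = 209240 W

Q_c = 209000 W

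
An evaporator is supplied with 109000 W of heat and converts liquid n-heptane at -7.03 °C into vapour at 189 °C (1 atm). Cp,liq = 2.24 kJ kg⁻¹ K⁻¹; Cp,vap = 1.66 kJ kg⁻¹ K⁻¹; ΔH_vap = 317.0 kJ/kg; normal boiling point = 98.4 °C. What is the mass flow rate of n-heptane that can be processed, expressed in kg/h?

Δh = 2.24×(98.4−-7.03) + 317.0 + 1.66×(189−98.4) = 703.56 kJ/kg
Q = 109000 W = 109 kJ/s = 392400 kJ/h
ṁ = Q/Δh = 392400 / 703.56 = 557.74 kg/h

ṁ = 558 kg/h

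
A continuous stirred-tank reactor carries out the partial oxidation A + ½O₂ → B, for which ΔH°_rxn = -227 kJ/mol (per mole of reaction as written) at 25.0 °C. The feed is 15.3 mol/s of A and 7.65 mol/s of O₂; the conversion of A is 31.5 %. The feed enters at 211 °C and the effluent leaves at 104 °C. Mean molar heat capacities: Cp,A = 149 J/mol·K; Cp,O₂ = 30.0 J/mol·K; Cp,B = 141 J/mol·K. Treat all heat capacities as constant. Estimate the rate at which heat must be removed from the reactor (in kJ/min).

Q_out = 82300 kJ/min

Extent of reaction ξ = 0.315 × 15.3 = 4.8195 mol/s
Reaction term: ξ·ΔH°_rxn = 4.8195 × -227 = -1094 kJ/s
Sensible, feed 211→25 °C: -466.71 kJ/s
Outlet flows (mol/s): A 10.48, O₂ 5.2402, B 4.8195
Sensible, products 25→104 °C: 189.47 kJ/s
Q = ΔH = -1371.3 kJ/s = -1371.3 kW
Heat removed = 82276 kJ/min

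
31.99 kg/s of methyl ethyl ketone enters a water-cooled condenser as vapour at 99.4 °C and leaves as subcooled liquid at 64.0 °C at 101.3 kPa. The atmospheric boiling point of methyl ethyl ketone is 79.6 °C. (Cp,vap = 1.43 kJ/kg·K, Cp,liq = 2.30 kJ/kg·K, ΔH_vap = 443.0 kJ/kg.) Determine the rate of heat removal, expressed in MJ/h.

vapour 99.4→79.6 °C: -28.314 kJ/kg
condensation at 79.6 °C: -443 kJ/kg
liquid 79.6→64.0 °C: -35.88 kJ/kg
Δh = -28.314 + -443 + -35.88 = -507.19 kJ/kg
Q = ṁ·Δh = 31.99 kg/s × -507.19 kJ/kg = -16225 kJ/s
|Q| = 16225 kW = 58410 MJ/h

Q_c = 58400 MJ/h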